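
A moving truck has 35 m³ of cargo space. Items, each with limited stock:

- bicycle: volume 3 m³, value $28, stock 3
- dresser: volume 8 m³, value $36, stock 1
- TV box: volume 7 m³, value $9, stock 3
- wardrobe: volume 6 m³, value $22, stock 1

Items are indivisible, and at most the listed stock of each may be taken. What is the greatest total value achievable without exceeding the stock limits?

Top feasible selections:
- 3×bicycle + 1×dresser + 1×TV box + 1×wardrobe: volume 30, value 151
- 3×bicycle + 1×dresser + 1×wardrobe: volume 23, value 142
- 3×bicycle + 1×dresser + 2×TV box: volume 31, value 138
Best: $151.

$151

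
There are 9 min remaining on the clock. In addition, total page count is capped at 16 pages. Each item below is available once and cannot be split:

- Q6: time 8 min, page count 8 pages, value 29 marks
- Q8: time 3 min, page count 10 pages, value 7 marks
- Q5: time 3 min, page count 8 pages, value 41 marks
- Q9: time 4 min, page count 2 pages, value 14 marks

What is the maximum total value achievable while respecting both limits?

Feasible sets respecting both limits:
- Q5+Q9: time 7, page count 10, value 55
- Q5: time 3, page count 8, value 41
- Q6: time 8, page count 8, value 29
- Q8+Q9: time 7, page count 12, value 21
Best: 55 marks.

55 marks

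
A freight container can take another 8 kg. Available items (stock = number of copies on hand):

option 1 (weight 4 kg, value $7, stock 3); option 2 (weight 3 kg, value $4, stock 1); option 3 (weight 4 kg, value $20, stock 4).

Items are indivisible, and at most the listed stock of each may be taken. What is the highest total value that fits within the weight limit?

$40

Top feasible selections:
- 2×option 3: weight 8, value 40
- 1×option 1 + 1×option 3: weight 8, value 27
- 1×option 2 + 1×option 3: weight 7, value 24
- 1×option 3: weight 4, value 20
Best: $40.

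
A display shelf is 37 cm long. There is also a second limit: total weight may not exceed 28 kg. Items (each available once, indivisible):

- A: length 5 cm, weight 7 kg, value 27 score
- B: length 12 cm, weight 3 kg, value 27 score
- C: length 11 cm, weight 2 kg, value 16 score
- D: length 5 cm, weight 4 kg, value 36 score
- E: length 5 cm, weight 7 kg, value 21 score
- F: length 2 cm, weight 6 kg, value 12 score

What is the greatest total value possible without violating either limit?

123 score

Feasible sets respecting both limits:
- A+B+D+E+F: length 29, weight 27, value 123
- A+B+C+D+F: length 35, weight 22, value 118
- A+C+D+E+F: length 28, weight 26, value 112
Best: 123 score.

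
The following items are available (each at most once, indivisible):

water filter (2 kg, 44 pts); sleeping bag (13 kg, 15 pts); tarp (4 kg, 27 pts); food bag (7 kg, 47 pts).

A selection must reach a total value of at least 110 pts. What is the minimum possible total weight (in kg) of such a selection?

Subsets with value ≥ 110, sorted by total weight:
- water filter+tarp+food bag: weight 13, value 118
- water filter+sleeping bag+tarp+food bag: weight 26, value 133
Minimum weight: 13 kg.

13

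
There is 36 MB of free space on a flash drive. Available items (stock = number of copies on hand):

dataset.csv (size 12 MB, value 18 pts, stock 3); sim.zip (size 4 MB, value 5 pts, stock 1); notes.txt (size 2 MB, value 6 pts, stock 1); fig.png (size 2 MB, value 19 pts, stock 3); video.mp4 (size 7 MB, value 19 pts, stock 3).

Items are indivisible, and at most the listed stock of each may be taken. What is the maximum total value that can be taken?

Best selections within size 36 and stock limits:
- 1×sim.zip + 1×notes.txt + 3×fig.png + 3×video.mp4: size 33, value 125
- 1×notes.txt + 3×fig.png + 3×video.mp4: size 29, value 120
Best: 125 pts.

125 pts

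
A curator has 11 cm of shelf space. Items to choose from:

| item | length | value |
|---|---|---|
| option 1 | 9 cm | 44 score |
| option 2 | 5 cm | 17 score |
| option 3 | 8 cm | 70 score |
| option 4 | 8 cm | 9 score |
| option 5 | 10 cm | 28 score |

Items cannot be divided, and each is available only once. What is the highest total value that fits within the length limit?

70 score

Check high-value combinations within 11 cm:
- option 3: length 8, value 70
- option 1: length 9, value 44
- option 5: length 10, value 28
- option 2: length 5, value 17
- option 4: length 8, value 9
Best: 70 score.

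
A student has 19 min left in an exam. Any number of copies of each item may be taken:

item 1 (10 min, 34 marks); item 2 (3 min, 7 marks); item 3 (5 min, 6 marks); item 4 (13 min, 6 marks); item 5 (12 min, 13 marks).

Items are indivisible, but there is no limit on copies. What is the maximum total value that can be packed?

Best value-per-unit is item 1 at 34/10; filling with it alone gives 1×34 = 34.
Optimal mix: 1×item 1 + 3×item 2 → time 19, value 55.

55 marks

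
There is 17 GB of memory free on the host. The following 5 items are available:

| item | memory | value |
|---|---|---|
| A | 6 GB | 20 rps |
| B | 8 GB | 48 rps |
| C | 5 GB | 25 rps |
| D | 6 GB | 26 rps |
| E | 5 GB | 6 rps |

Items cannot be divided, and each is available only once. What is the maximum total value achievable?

Check high-value combinations within 17 GB:
- B+D: memory 8+6=14, value 48+26=74
- B+C: memory 8+5=13, value 48+25=73
- A+C+D: memory 6+5+6=17, value 20+25+26=71
- A+B: memory 6+8=14, value 20+48=68
- C+D+E: memory 5+6+5=16, value 25+26+6=57
Best: 74 rps.

74 rps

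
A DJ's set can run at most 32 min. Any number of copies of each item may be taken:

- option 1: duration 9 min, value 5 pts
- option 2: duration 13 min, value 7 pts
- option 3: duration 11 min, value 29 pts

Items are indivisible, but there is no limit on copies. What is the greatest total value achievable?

63 pts

Best value-per-unit is option 3 at 29/11; filling with it alone gives 2×29 = 58.
Optimal mix: 1×option 1 + 2×option 3 → duration 31, value 63.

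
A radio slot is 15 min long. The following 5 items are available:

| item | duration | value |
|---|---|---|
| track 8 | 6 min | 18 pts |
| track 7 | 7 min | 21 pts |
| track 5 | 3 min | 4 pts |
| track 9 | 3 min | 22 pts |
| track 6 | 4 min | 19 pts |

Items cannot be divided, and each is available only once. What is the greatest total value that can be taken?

Check high-value combinations within 15 min:
- track 7+track 9+track 6: duration 7+3+4=14, value 21+22+19=62
- track 8+track 9+track 6: duration 6+3+4=13, value 18+22+19=59
- track 7+track 5+track 9: duration 7+3+3=13, value 21+4+22=47
- track 5+track 9+track 6: duration 3+3+4=10, value 4+22+19=45
- track 8+track 5+track 9: duration 6+3+3=12, value 18+4+22=44
Best: 62 pts.

62 pts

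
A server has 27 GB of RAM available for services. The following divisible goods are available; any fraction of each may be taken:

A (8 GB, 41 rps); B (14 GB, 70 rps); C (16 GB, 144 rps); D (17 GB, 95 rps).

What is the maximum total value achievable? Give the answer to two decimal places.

205.47

Take in order of value per unit:
- C (144/16 per unit): all 16 → value 144, running total 144.00
- D (95/17 per unit): 11 of 17 → value 11×95/17 = 61.4706, running total 205.47
Total 205.47.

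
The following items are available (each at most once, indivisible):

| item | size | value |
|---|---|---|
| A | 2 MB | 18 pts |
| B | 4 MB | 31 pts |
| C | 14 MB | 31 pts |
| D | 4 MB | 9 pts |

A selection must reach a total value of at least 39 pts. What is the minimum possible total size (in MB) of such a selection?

6

Subsets with value ≥ 39, sorted by total size:
- A+B: size 6, value 49
- B+D: size 8, value 40
- A+B+D: size 10, value 58
Minimum size: 6 MB.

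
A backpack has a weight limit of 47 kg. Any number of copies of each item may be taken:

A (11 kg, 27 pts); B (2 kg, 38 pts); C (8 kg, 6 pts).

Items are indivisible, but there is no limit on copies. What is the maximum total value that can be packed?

874 pts

Best value-per-unit is B at 38/2, and filling with it alone uses weight 23×2=46. No mix of the others beats 23×38 = 874.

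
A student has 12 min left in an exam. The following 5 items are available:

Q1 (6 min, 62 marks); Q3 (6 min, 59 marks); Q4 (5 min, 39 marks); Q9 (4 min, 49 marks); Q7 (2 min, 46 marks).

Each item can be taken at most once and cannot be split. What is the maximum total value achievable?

Check high-value combinations within 12 min:
- Q1+Q9+Q7: time 6+4+2=12, value 62+49+46=157
- Q3+Q9+Q7: time 6+4+2=12, value 59+49+46=154
- Q4+Q9+Q7: time 5+4+2=11, value 39+49+46=134
- Q1+Q3: time 6+6=12, value 62+59=121
Best: 157 marks.

157 marks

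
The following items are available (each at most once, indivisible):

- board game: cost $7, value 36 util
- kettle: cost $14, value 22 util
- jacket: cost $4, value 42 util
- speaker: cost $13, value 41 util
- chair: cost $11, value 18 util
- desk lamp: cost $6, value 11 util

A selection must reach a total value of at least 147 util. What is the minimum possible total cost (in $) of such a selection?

Subsets with value ≥ 147, sorted by total cost:
- board game+jacket+speaker+chair+desk lamp: cost 41, value 148
- board game+kettle+jacket+speaker+desk lamp: cost 44, value 152
Minimum cost: 41 $.

41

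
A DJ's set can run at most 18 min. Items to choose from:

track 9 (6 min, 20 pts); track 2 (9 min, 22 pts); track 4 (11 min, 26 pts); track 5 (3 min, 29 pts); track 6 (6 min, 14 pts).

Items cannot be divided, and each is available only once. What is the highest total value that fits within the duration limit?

Check high-value combinations within 18 min:
- track 9+track 2+track 5: duration 6+9+3=18, value 20+22+29=71
- track 2+track 5+track 6: duration 9+3+6=18, value 22+29+14=65
- track 9+track 5+track 6: duration 6+3+6=15, value 20+29+14=63
- track 4+track 5: duration 11+3=14, value 26+29=55
- track 2+track 5: duration 9+3=12, value 22+29=51
Best: 71 pts.

71 pts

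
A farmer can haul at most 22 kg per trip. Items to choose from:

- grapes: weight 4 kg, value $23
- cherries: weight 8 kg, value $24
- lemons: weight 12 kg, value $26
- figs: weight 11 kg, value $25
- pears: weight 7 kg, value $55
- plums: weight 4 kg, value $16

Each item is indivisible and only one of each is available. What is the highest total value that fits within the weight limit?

This is a 0/1 knapsack; check combinations near the capacity.
- grapes+figs+pears: weight 4+11+7=22, value 23+25+55=103
- grapes+cherries+pears: weight 4+8+7=19, value 23+24+55=102
- figs+pears+plums: weight 11+7+4=22, value 25+55+16=96
- cherries+pears+plums: weight 8+7+4=19, value 24+55+16=95
- grapes+pears+plums: weight 4+7+4=15, value 23+55+16=94
Best: $103.

$103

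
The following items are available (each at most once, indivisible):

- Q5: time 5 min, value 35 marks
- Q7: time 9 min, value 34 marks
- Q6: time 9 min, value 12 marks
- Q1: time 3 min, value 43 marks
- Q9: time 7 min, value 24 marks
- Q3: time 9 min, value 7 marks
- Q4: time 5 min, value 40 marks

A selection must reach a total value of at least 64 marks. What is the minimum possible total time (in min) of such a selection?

8

Subsets with value ≥ 64, sorted by total time:
- Q1+Q4: time 8, value 83
- Q5+Q1: time 8, value 78
- Q5+Q4: time 10, value 75
- Q1+Q9: time 10, value 67
Minimum time: 8 min.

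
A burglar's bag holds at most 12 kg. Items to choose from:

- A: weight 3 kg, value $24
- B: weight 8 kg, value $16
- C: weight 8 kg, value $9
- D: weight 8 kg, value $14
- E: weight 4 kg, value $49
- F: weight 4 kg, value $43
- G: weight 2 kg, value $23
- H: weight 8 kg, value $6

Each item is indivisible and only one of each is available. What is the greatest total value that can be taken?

Check high-value combinations within 12 kg:
- A+E+F: weight 3+4+4=11, value 24+49+43=116
- E+F+G: weight 4+4+2=10, value 49+43+23=115
- A+E+G: weight 3+4+2=9, value 24+49+23=96
- E+F: weight 4+4=8, value 49+43=92
- A+F+G: weight 3+4+2=9, value 24+43+23=90
Best: $116.

$116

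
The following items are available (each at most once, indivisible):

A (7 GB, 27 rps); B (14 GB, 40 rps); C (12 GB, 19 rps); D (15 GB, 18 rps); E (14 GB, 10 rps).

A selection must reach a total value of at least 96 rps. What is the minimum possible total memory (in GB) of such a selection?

47

Subsets with value ≥ 96, sorted by total memory:
- A+B+C+E: memory 47, value 96
- A+B+C+D: memory 48, value 104
- A+B+C+D+E: memory 62, value 114
Minimum memory: 47 GB.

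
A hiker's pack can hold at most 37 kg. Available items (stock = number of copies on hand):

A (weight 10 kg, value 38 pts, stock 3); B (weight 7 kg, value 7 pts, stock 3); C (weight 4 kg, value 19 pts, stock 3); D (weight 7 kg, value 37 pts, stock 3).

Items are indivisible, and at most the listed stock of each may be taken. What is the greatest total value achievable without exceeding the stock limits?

Top feasible selections:
- 1×A + 3×C + 2×D: weight 36, value 169
- 3×C + 3×D: weight 33, value 168
- 1×A + 1×C + 3×D: weight 35, value 168
Best: 169 pts.

169 pts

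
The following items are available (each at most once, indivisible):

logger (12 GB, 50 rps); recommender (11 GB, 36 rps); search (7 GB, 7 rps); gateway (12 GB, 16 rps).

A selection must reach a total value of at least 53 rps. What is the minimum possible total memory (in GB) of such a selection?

19

Subsets with value ≥ 53, sorted by total memory:
- logger+search: memory 19, value 57
- logger+recommender: memory 23, value 86
- logger+gateway: memory 24, value 66
Minimum memory: 19 GB.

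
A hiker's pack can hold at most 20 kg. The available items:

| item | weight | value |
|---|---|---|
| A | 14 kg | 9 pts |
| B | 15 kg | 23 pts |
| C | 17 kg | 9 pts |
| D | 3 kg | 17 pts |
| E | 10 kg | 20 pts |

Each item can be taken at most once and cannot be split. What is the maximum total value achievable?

Check high-value combinations within 20 kg:
- B+D: weight 15+3=18, value 23+17=40
- D+E: weight 3+10=13, value 17+20=37
- A+D: weight 14+3=17, value 9+17=26
Best: 40 pts.

40 pts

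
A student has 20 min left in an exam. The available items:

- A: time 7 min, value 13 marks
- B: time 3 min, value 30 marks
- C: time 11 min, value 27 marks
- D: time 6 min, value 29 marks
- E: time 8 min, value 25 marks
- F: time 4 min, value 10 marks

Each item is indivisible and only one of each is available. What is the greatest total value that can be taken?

Check high-value combinations within 20 min:
- B+C+D: time 3+11+6=20, value 30+27+29=86
- B+D+E: time 3+6+8=17, value 30+29+25=84
- A+B+D+F: time 7+3+6+4=20, value 13+30+29+10=82
- A+B+D: time 7+3+6=16, value 13+30+29=72
Best: 86 marks.

86 marks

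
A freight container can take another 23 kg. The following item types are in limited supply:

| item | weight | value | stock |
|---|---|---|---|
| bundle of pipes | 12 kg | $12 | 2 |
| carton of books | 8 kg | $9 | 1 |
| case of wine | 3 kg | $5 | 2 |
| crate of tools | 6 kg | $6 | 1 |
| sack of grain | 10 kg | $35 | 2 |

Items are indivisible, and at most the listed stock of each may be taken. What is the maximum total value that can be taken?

$75

Top feasible selections:
- 1×case of wine + 2×sack of grain: weight 23, value 75
- 2×sack of grain: weight 20, value 70
Best: $75.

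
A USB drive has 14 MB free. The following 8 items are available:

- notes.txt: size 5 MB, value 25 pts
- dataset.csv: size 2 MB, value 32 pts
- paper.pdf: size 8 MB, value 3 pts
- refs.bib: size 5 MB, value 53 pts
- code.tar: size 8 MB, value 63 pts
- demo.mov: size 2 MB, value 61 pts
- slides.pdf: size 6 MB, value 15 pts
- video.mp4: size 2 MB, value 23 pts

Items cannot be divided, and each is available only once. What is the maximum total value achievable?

Check high-value combinations within 14 MB:
- dataset.csv+code.tar+demo.mov+video.mp4: size 2+8+2+2=14, value 32+63+61+23=179
- notes.txt+dataset.csv+refs.bib+demo.mov: size 5+2+5+2=14, value 25+32+53+61=171
- dataset.csv+refs.bib+demo.mov+video.mp4: size 2+5+2+2=11, value 32+53+61+23=169
Best: 179 pts.

179 pts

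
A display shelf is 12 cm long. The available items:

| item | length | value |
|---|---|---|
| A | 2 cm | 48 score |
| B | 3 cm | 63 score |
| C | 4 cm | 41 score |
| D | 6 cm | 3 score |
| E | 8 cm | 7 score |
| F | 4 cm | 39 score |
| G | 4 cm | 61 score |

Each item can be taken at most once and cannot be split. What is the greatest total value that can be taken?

This is a 0/1 knapsack; check combinations near the capacity.
- A+B+G: length 2+3+4=9, value 48+63+61=172
- B+C+G: length 3+4+4=11, value 63+41+61=165
- B+F+G: length 3+4+4=11, value 63+39+61=163
Best: 172 score.

172 score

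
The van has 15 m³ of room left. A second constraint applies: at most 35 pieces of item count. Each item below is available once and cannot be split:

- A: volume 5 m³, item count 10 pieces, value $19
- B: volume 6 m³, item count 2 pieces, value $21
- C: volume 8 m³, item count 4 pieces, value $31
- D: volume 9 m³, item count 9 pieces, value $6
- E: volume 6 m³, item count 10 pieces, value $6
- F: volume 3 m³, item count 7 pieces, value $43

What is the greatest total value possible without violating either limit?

Feasible sets respecting both limits:
- A+B+F: volume 14, item count 19, value 83
- C+F: volume 11, item count 11, value 74
- B+E+F: volume 15, item count 19, value 70
Best: $83.

$83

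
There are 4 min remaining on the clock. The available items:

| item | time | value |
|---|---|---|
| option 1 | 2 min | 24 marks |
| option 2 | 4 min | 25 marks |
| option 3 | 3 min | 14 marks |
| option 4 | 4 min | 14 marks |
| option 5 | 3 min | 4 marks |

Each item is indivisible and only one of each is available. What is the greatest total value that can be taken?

Check high-value combinations within 4 min:
- option 2: time 4, value 25
- option 1: time 2, value 24
- option 3: time 3, value 14
- option 4: time 4, value 14
Best: 25 marks.

25 marks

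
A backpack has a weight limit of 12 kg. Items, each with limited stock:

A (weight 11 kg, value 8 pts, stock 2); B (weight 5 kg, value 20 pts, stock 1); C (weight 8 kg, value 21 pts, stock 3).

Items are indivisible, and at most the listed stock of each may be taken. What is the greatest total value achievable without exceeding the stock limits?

21 pts

Top feasible selections:
- 1×C: weight 8, value 21
- 1×B: weight 5, value 20
- 1×A: weight 11, value 8
Best: 21 pts.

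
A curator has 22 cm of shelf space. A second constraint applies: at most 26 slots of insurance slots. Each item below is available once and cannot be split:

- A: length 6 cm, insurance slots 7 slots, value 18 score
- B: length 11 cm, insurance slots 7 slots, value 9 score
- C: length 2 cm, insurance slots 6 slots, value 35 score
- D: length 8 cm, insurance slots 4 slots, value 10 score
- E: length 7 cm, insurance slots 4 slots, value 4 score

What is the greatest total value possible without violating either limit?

63 score

Feasible sets respecting both limits:
- A+C+D: length 16, insurance slots 17, value 63
- A+B+C: length 19, insurance slots 20, value 62
- A+C+E: length 15, insurance slots 17, value 57
Best: 63 score.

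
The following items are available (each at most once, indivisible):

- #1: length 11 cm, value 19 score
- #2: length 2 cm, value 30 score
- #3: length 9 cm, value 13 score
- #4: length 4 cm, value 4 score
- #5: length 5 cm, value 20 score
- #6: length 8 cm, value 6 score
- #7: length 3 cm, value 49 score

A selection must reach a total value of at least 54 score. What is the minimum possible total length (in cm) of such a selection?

Subsets with value ≥ 54, sorted by total length:
- #2+#7: length 5, value 79
- #5+#7: length 8, value 69
Minimum length: 5 cm.

5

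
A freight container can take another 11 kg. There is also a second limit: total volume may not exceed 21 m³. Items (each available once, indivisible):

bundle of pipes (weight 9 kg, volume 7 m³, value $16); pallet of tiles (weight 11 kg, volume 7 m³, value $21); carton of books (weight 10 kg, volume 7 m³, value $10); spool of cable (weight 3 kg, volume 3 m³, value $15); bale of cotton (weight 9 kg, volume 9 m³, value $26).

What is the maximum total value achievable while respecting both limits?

$26

Feasible sets respecting both limits:
- bale of cotton: weight 9, volume 9, value 26
- pallet of tiles: weight 11, volume 7, value 21
- bundle of pipes: weight 9, volume 7, value 16
- spool of cable: weight 3, volume 3, value 15
Best: $26.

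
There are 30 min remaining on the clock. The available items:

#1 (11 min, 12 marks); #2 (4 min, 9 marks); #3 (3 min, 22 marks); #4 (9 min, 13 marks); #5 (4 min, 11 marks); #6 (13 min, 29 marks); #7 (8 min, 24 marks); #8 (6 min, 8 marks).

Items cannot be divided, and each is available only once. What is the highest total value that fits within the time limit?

This is a 0/1 knapsack; check combinations near the capacity.
- #3+#5+#6+#7: time 3+4+13+8=28, value 22+11+29+24=86
- #2+#3+#6+#7: time 4+3+13+8=28, value 9+22+29+24=84
- #3+#6+#7+#8: time 3+13+8+6=30, value 22+29+24+8=83
- #2+#3+#4+#5+#7: time 4+3+9+4+8=28, value 9+22+13+11+24=79
Best: 86 marks.

86 marks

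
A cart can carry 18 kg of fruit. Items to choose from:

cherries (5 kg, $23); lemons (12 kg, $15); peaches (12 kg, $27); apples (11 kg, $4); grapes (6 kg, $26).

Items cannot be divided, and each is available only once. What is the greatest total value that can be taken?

$53

Check high-value combinations within 18 kg:
- peaches+grapes: weight 12+6=18, value 27+26=53
- cherries+peaches: weight 5+12=17, value 23+27=50
- cherries+grapes: weight 5+6=11, value 23+26=49
- lemons+grapes: weight 12+6=18, value 15+26=41
- cherries+lemons: weight 5+12=17, value 23+15=38
Best: $53.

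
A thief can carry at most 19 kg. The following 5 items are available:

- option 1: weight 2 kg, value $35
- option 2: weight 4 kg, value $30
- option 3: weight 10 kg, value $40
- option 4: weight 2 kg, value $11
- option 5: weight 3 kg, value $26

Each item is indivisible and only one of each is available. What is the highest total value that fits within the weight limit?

Check high-value combinations within 19 kg:
- option 1+option 2+option 3+option 5: weight 2+4+10+3=19, value 35+30+40+26=131
- option 1+option 2+option 3+option 4: weight 2+4+10+2=18, value 35+30+40+11=116
- option 1+option 3+option 4+option 5: weight 2+10+2+3=17, value 35+40+11+26=112
- option 2+option 3+option 4+option 5: weight 4+10+2+3=19, value 30+40+11+26=107
- option 1+option 2+option 3: weight 2+4+10=16, value 35+30+40=105
Best: $131.

$131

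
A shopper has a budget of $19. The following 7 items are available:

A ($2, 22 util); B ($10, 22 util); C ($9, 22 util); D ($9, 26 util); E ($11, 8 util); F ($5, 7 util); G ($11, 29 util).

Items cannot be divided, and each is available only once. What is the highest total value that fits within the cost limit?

Check high-value combinations within $19:
- A+F+G: cost 2+5+11=18, value 22+7+29=58
- A+D+F: cost 2+9+5=16, value 22+26+7=55
- A+G: cost 2+11=13, value 22+29=51
- A+C+F: cost 2+9+5=16, value 22+22+7=51
Best: 58 util.

58 util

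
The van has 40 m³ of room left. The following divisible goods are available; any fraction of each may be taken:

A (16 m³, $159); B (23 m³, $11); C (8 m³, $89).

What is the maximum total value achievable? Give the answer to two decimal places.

255.65

Take in order of value per unit:
- C (89/8 per unit): all 8 → value 89, running total 89.00
- A (159/16 per unit): all 16 → value 159, running total 248.00
- B (11/23 per unit): 16 of 23 → value 16×11/23 = 7.6522, running total 255.65
Total 255.65.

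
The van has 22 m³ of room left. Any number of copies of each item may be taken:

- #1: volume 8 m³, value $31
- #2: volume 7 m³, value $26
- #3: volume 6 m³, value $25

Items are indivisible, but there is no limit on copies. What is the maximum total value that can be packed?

Best value-per-unit is #3 at 25/6; filling with it alone gives 3×25 = 75.
Optimal mix: 2×#1 + 1×#3 → volume 22, value 87.

$87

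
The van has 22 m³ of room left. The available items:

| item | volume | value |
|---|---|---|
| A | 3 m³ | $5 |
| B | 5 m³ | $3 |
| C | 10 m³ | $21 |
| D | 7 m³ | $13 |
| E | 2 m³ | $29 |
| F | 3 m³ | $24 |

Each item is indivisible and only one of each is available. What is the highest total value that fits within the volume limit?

$87

Check high-value combinations within 22 m³:
- C+D+E+F: volume 10+7+2+3=22, value 21+13+29+24=87
- A+C+E+F: volume 3+10+2+3=18, value 5+21+29+24=79
- B+C+E+F: volume 5+10+2+3=20, value 3+21+29+24=77
Best: $87.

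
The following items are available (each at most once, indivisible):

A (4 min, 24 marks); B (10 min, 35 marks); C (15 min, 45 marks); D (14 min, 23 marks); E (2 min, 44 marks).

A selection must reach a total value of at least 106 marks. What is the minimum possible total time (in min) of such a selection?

Subsets with value ≥ 106, sorted by total time:
- A+C+E: time 21, value 113
- B+C+E: time 27, value 124
- A+B+D+E: time 30, value 126
- A+B+C+E: time 31, value 148
Minimum time: 21 min.

21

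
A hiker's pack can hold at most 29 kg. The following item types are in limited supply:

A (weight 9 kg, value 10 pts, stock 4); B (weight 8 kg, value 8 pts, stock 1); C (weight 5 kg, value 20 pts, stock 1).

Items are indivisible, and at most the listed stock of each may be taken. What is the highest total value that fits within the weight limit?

Best selections within weight 29 and stock limits:
- 2×A + 1×C: weight 23, value 40
- 1×A + 1×B + 1×C: weight 22, value 38
Best: 40 pts.

40 pts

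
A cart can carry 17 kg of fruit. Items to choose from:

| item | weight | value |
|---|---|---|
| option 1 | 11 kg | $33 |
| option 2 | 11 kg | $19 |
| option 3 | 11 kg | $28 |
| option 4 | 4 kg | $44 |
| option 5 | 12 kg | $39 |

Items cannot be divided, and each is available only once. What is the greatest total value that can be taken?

$83

This is a 0/1 knapsack; check combinations near the capacity.
- option 4+option 5: weight 4+12=16, value 44+39=83
- option 1+option 4: weight 11+4=15, value 33+44=77
- option 3+option 4: weight 11+4=15, value 28+44=72
- option 2+option 4: weight 11+4=15, value 19+44=63
- option 4: weight 4, value 44
Best: $83.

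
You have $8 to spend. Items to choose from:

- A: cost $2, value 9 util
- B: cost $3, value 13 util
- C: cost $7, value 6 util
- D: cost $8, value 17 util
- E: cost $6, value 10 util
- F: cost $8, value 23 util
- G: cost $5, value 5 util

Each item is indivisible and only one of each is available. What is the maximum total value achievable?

Check high-value combinations within $8:
- F: cost 8, value 23
- A+B: cost 2+3=5, value 9+13=22
- A+E: cost 2+6=8, value 9+10=19
- B+G: cost 3+5=8, value 13+5=18
- D: cost 8, value 17
Best: 23 util.

23 util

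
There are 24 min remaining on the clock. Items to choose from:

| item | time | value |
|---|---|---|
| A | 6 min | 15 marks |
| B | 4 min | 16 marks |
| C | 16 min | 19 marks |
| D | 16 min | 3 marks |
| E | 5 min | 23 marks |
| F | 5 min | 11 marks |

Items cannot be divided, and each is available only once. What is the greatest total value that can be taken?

Check high-value combinations within 24 min:
- A+B+E+F: time 6+4+5+5=20, value 15+16+23+11=65
- A+B+E: time 6+4+5=15, value 15+16+23=54
- B+E+F: time 4+5+5=14, value 16+23+11=50
Best: 65 marks.

65 marks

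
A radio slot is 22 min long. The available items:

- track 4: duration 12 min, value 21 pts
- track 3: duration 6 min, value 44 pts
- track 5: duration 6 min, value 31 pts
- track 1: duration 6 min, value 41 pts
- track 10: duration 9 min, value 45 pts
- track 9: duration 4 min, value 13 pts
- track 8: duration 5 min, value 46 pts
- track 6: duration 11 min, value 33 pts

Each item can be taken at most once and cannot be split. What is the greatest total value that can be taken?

144 pts

Check high-value combinations within 22 min:
- track 3+track 1+track 9+track 8: duration 6+6+4+5=21, value 44+41+13+46=144
- track 3+track 10+track 8: duration 6+9+5=20, value 44+45+46=135
- track 3+track 5+track 9+track 8: duration 6+6+4+5=21, value 44+31+13+46=134
Best: 144 pts.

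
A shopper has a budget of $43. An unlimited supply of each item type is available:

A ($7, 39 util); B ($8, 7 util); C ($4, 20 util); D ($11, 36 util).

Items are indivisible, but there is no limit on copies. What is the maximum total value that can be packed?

235 util

Best value-per-unit is A at 39/7; filling with it alone gives 6×39 = 234.
Optimal mix: 5×A + 2×C → cost 43, value 235.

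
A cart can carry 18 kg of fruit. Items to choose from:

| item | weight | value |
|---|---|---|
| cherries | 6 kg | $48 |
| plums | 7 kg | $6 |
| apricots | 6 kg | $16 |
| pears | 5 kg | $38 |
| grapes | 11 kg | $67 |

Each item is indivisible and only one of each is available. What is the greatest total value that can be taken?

$115

Check high-value combinations within 18 kg:
- cherries+grapes: weight 6+11=17, value 48+67=115
- pears+grapes: weight 5+11=16, value 38+67=105
- cherries+apricots+pears: weight 6+6+5=17, value 48+16+38=102
- cherries+plums+pears: weight 6+7+5=18, value 48+6+38=92
- cherries+pears: weight 6+5=11, value 48+38=86
Best: $115.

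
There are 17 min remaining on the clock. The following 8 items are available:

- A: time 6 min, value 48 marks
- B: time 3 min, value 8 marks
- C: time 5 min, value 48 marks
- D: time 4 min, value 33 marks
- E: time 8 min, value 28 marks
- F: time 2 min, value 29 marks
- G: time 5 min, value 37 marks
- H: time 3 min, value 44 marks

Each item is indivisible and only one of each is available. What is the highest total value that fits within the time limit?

169 marks

Check high-value combinations within 17 min:
- A+C+F+H: time 6+5+2+3=16, value 48+48+29+44=169
- B+C+D+F+H: time 3+5+4+2+3=17, value 8+48+33+29+44=162
- C+D+G+H: time 5+4+5+3=17, value 48+33+37+44=162
Best: 169 marks.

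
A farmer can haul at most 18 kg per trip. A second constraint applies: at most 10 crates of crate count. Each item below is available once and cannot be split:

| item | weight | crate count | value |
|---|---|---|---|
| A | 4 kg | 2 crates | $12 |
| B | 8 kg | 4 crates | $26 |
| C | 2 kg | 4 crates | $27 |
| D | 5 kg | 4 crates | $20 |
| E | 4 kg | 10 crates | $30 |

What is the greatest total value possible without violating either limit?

$65

Feasible sets respecting both limits:
- A+B+C: weight 14, crate count 10, value 65
- A+C+D: weight 11, crate count 10, value 59
- A+B+D: weight 17, crate count 10, value 58
Best: $65.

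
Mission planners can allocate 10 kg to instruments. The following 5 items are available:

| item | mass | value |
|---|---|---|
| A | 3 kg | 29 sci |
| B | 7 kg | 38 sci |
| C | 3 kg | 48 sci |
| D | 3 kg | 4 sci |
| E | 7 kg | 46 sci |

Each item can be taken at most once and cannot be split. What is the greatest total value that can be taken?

94 sci

Check high-value combinations within 10 kg:
- C+E: mass 3+7=10, value 48+46=94
- B+C: mass 7+3=10, value 38+48=86
- A+C+D: mass 3+3+3=9, value 29+48+4=81
- A+C: mass 3+3=6, value 29+48=77
Best: 94 sci.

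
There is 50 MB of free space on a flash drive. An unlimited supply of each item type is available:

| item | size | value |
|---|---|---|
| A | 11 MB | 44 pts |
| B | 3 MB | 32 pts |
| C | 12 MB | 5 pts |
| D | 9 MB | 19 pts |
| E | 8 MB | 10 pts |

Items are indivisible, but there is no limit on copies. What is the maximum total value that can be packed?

Best value-per-unit is B at 32/3, and filling with it alone uses size 16×3=48. No mix of the others beats 16×32 = 512.

512 pts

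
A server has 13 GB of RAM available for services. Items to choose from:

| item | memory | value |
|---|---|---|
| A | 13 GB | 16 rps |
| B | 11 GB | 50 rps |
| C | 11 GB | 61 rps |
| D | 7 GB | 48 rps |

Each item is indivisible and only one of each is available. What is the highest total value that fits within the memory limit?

61 rps

Check high-value combinations within 13 GB:
- C: memory 11, value 61
- B: memory 11, value 50
- D: memory 7, value 48
- A: memory 13, value 16
Best: 61 rps.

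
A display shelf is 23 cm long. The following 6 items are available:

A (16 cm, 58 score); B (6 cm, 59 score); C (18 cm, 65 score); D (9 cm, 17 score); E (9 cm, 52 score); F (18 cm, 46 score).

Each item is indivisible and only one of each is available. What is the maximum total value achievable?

This is a 0/1 knapsack; check combinations near the capacity.
- A+B: length 16+6=22, value 58+59=117
- B+E: length 6+9=15, value 59+52=111
- B+D: length 6+9=15, value 59+17=76
- D+E: length 9+9=18, value 17+52=69
- C: length 18, value 65
Best: 117 score.

117 score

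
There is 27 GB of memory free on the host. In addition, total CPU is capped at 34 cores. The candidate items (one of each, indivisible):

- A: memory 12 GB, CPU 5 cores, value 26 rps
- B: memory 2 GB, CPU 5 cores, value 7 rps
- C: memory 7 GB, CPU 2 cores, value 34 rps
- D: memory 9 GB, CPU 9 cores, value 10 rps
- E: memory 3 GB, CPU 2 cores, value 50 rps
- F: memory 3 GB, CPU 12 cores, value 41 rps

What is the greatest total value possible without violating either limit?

158 rps

Feasible sets respecting both limits:
- A+B+C+E+F: memory 27, CPU 26, value 158
- A+C+E+F: memory 25, CPU 21, value 151
- B+C+D+E+F: memory 24, CPU 30, value 142
- C+D+E+F: memory 22, CPU 25, value 135
Best: 158 rps.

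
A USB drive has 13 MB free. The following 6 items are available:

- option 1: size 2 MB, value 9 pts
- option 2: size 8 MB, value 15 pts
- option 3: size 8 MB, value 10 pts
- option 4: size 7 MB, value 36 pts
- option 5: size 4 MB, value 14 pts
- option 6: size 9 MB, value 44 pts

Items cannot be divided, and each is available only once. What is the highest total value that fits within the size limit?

59 pts

This is a 0/1 knapsack; check combinations near the capacity.
- option 1+option 4+option 5: size 2+7+4=13, value 9+36+14=59
- option 5+option 6: size 4+9=13, value 14+44=58
- option 1+option 6: size 2+9=11, value 9+44=53
Best: 59 pts.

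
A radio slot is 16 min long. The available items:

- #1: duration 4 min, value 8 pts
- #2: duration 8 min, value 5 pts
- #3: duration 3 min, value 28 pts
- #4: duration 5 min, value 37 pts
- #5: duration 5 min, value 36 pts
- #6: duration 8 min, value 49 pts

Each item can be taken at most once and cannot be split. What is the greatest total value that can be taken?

This is a 0/1 knapsack; check combinations near the capacity.
- #3+#4+#6: duration 3+5+8=16, value 28+37+49=114
- #3+#5+#6: duration 3+5+8=16, value 28+36+49=113
- #3+#4+#5: duration 3+5+5=13, value 28+37+36=101
- #4+#6: duration 5+8=13, value 37+49=86
Best: 114 pts.

114 pts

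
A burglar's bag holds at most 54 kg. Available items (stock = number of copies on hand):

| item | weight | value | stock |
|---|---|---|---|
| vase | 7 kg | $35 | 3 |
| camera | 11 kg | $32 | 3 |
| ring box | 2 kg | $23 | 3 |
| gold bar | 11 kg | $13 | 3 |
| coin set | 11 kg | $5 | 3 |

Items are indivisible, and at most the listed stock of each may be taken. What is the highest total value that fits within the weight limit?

Top feasible selections:
- 3×vase + 2×camera + 3×ring box: weight 49, value 238
- 2×vase + 3×camera + 3×ring box: weight 53, value 235
- 3×vase + 1×camera + 3×ring box + 1×gold bar: weight 49, value 219
- 2×vase + 2×camera + 3×ring box + 1×gold bar: weight 53, value 216
Best: $238.

$238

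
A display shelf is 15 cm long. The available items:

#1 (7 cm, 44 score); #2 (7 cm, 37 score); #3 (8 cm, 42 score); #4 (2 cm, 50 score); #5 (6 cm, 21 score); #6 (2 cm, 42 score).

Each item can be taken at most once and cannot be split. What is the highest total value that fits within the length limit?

Check high-value combinations within 15 cm:
- #1+#4+#6: length 7+2+2=11, value 44+50+42=136
- #3+#4+#6: length 8+2+2=12, value 42+50+42=134
- #2+#4+#6: length 7+2+2=11, value 37+50+42=129
- #1+#4+#5: length 7+2+6=15, value 44+50+21=115
Best: 136 score.

136 score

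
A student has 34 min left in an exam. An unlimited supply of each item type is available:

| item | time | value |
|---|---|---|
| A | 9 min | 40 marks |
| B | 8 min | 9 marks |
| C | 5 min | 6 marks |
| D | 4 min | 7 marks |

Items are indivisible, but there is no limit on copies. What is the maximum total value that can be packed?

Best value-per-unit is A at 40/9; filling with it alone gives 3×40 = 120.
Optimal mix: 3×A + 1×D → time 31, value 127.

127 marks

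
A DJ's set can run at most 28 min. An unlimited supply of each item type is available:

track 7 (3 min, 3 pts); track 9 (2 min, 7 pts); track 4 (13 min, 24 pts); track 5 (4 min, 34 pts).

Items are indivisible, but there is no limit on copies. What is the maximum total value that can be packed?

238 pts

Best value-per-unit is track 5 at 34/4, and filling with it alone uses duration 7×4=28. No mix of the others beats 7×34 = 238.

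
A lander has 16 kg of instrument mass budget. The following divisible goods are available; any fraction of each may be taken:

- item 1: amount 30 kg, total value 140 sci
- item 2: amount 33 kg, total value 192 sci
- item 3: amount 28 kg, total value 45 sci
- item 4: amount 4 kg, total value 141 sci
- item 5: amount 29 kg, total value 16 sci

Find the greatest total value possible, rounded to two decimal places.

Take in order of value per unit:
- item 4 (141/4 per unit): all 4 → value 141, running total 141.00
- item 2 (192/33 per unit): 12 of 33 → value 12×192/33 = 69.8182, running total 210.82
Total 210.82.

210.82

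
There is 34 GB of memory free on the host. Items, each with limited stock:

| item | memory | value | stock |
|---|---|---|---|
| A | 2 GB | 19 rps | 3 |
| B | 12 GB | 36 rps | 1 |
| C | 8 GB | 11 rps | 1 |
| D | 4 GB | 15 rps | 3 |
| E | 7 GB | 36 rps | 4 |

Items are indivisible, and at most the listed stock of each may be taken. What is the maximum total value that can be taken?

201 rps

Top feasible selections:
- 3×A + 4×E: memory 34, value 201
- 2×A + 4×E: memory 32, value 182
- 3×A + 1×D + 3×E: memory 31, value 180
- 1×A + 1×D + 4×E: memory 34, value 178
Best: 201 rps.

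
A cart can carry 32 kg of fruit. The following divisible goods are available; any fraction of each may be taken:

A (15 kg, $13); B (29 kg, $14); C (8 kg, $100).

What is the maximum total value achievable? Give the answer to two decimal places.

117.34

Take in order of value per unit:
- C (100/8 per unit): all 8 → value 100, running total 100.00
- A (13/15 per unit): all 15 → value 13, running total 113.00
- B (14/29 per unit): 9 of 29 → value 9×14/29 = 4.3448, running total 117.34
Total 117.34.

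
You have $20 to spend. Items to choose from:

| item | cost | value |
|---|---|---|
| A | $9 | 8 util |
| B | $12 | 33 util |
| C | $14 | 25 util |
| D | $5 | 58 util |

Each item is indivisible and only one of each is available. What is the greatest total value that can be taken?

91 util

Check high-value combinations within $20:
- B+D: cost 12+5=17, value 33+58=91
- C+D: cost 14+5=19, value 25+58=83
- A+D: cost 9+5=14, value 8+58=66
- D: cost 5, value 58
- B: cost 12, value 33
Best: 91 util.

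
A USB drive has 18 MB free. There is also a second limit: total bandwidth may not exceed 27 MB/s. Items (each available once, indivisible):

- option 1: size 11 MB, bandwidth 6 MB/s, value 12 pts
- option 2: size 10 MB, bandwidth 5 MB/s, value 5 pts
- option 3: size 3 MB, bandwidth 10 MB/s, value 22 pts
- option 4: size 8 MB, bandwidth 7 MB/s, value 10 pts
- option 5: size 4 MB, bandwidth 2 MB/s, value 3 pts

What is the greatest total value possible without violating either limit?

37 pts

Feasible sets respecting both limits:
- option 1+option 3+option 5: size 18, bandwidth 18, value 37
- option 3+option 4+option 5: size 15, bandwidth 19, value 35
- option 1+option 3: size 14, bandwidth 16, value 34
- option 3+option 4: size 11, bandwidth 17, value 32
Best: 37 pts.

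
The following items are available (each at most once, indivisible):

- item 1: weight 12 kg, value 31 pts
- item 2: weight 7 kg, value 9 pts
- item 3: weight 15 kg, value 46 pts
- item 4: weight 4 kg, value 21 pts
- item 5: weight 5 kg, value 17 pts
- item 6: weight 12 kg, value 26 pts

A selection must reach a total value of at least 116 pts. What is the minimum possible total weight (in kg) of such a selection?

Subsets with value ≥ 116, sorted by total weight:
- item 1+item 2+item 3+item 4+item 5: weight 43, value 124
- item 1+item 3+item 4+item 6: weight 43, value 124
- item 2+item 3+item 4+item 5+item 6: weight 43, value 119
- item 1+item 3+item 5+item 6: weight 44, value 120
Minimum weight: 43 kg.

43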